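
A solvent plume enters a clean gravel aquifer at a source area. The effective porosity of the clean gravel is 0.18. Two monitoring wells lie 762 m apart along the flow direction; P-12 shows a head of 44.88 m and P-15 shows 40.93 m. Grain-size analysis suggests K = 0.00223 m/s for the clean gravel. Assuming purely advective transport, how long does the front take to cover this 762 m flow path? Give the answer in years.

Convert K: 0.00223 m/s × 86400 = 192.7 m/day.
Hydraulic gradient i = (44.88 − 40.93) / 762 = 3.95 / 762 = 0.005184.
Darcy flux q = K · i = 192.7 × 0.005184 = 0.9988 m/day.
Seepage velocity v = q / n_e = 0.9988 / 0.18 = 5.549 m/day.
Travel time t = L / v = 762 / 5.549 = 137.3 days = 0.3760 years.

0.376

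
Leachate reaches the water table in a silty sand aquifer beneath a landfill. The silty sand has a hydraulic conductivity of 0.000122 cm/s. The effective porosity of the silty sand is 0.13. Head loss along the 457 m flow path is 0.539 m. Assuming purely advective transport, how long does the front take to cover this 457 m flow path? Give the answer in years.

1310

Convert K: 0.000122 cm/s × 864 = 0.1054 m/day.
Hydraulic gradient i = Δh / L = 0.539 / 457 = 0.001179.
Darcy flux q = K · i = 0.1054 × 0.001179 = 0.0001243 m/day.
Seepage velocity v = q / n_e = 0.0001243 / 0.13 = 0.0009563 m/day.
Travel time t = L / v = 457 / 0.0009563 = 4.779e+05 days = 1308 years.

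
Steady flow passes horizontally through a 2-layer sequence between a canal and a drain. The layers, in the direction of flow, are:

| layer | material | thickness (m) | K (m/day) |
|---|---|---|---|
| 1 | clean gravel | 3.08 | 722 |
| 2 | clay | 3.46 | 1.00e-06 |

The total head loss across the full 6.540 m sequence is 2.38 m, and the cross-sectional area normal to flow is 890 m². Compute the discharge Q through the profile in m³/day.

0.000612

Flow is perpendicular to layering, so the layers act in series and the equivalent K is the thickness-weighted harmonic mean.
Total thickness L = 3.08 + 3.46 = 6.540 m.
Σ(b_i/K_i) = 3.08/722 + 3.46/1.00e-06 = 3.460e+06 d.
K_eq = L / Σ(b_i/K_i) = 6.540 / 3.460e+06 = 1.890e-06 m/day.
Q = K_eq · A · (Δh/L) = 1.890e-06 × 890 × (2.38/6.540) = 0.0006122 m³/day.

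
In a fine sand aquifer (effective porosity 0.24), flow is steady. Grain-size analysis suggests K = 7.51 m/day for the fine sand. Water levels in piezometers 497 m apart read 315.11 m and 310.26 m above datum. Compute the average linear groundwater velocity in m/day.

0.305

Hydraulic gradient i = (315.11 − 310.26) / 497 = 4.85 / 497 = 0.009759.
Darcy flux q = K · i = 7.510 × 0.009759 = 0.07329 m/day.
Seepage velocity v = q / n_e = 0.07329 / 0.24 = 0.3054 m/day.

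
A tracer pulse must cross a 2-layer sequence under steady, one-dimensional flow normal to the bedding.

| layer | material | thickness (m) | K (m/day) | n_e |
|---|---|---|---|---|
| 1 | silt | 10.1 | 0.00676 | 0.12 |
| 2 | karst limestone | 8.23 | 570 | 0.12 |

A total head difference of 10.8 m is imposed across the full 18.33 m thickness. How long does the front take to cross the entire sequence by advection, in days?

304

With flow normal to the layers, continuity requires the same specific discharge q through every layer.
Σ(b_i/K_i) = 10.1/0.00676 + 8.23/570 = 1494 d.
q = Δh / Σ(b_i/K_i) = 10.8 / 1494 = 0.007228 m/day.
In each layer the seepage velocity is v_i = q/n_i, so the layer transit time is t_i = b_i·n_i / q:
  layer 1 (silt): t_1 = 10.1 × 0.12 / 0.007228 = 167.7 d
  layer 2 (karst limestone): t_2 = 8.23 × 0.12 / 0.007228 = 136.6 d
Total t = Σ t_i = 304.3 days.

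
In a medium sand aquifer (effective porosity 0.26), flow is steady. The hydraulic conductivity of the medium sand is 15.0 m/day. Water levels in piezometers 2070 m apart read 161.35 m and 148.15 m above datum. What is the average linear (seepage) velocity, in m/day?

0.368

Hydraulic gradient i = (161.35 − 148.15) / 2070 = 13.2 / 2070 = 0.006377.
Darcy flux q = K · i = 15.00 × 0.006377 = 0.09565 m/day.
Seepage velocity v = q / n_e = 0.09565 / 0.26 = 0.3679 m/day.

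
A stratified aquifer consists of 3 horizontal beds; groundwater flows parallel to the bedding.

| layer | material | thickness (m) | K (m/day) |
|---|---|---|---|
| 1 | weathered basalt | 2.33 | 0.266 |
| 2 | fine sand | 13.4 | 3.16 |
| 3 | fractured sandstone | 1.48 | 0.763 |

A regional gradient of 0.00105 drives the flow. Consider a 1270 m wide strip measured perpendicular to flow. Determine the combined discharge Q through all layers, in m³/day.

58.8

Flow is parallel to layering, so each bed carries its own Darcy discharge and the transmissivities add.
Σ(K_i·b_i) = 0.266×2.33 + 3.16×13.4 + 0.763×1.48 = 44.09 m²/day.
Hydraulic gradient i = 0.00105.
Q = Σ(K_i·b_i) · W · i = 44.09 × 1270 × 0.001050 = 58.80 m³/day.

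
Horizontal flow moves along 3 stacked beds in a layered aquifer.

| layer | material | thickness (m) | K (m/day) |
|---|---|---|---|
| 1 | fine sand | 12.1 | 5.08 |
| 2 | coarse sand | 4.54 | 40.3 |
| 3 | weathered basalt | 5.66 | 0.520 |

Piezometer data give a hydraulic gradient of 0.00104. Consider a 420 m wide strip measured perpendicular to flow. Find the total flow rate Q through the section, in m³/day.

Flow is parallel to layering, so each bed carries its own Darcy discharge and the transmissivities add.
Σ(K_i·b_i) = 5.08×12.1 + 40.3×4.54 + 0.520×5.66 = 247.4 m²/day.
Hydraulic gradient i = 0.00104.
Q = Σ(K_i·b_i) · W · i = 247.4 × 420 × 0.001040 = 108.1 m³/day.

108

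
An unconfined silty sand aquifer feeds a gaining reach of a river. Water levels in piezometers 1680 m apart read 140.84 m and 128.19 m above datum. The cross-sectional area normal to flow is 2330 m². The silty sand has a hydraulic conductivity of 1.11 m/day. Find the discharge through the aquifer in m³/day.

19.5

Hydraulic gradient i = (140.84 − 128.19) / 1680 = 12.65 / 1680 = 0.007530.
Darcy's law: Q = K · A · i = 1.110 × 2330 × 0.007530 = 19.47 m³/day.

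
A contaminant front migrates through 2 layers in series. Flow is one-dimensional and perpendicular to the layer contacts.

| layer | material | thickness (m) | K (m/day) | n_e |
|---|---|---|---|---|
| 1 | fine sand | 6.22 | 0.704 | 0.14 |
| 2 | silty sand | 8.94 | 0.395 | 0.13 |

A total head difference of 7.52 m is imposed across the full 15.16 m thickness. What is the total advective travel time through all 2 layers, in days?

With flow normal to the layers, continuity requires the same specific discharge q through every layer.
Σ(b_i/K_i) = 6.22/0.704 + 8.94/0.395 = 31.47 d.
q = Δh / Σ(b_i/K_i) = 7.52 / 31.47 = 0.2390 m/day.
In each layer the seepage velocity is v_i = q/n_i, so the layer transit time is t_i = b_i·n_i / q:
  layer 1 (fine sand): t_1 = 6.22 × 0.14 / 0.2390 = 3.644 d
  layer 2 (silty sand): t_2 = 8.94 × 0.13 / 0.2390 = 4.863 d
Total t = Σ t_i = 8.507 days.

8.51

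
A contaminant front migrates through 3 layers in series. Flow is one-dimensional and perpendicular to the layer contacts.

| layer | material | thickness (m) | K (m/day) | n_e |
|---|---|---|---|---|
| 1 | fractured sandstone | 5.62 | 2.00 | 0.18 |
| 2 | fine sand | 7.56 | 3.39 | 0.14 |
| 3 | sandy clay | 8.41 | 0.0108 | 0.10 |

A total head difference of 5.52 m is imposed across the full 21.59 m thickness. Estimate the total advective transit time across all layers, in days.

413

With flow normal to the layers, continuity requires the same specific discharge q through every layer.
Σ(b_i/K_i) = 5.62/2.00 + 7.56/3.39 + 8.41/0.0108 = 783.7 d.
q = Δh / Σ(b_i/K_i) = 5.52 / 783.7 = 0.007043 m/day.
In each layer the seepage velocity is v_i = q/n_i, so the layer transit time is t_i = b_i·n_i / q:
  layer 1 (fractured sandstone): t_1 = 5.62 × 0.18 / 0.007043 = 143.6 d
  layer 2 (fine sand): t_2 = 7.56 × 0.14 / 0.007043 = 150.3 d
  layer 3 (sandy clay): t_3 = 8.41 × 0.10 / 0.007043 = 119.4 d
Total t = Σ t_i = 413.3 days.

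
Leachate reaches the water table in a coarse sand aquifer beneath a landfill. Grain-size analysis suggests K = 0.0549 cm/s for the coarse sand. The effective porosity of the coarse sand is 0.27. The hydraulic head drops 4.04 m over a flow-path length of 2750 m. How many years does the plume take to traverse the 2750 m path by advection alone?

Convert K: 0.0549 cm/s × 864 = 47.43 m/day.
Hydraulic gradient i = Δh / L = 4.04 / 2750 = 0.001469.
Darcy flux q = K · i = 47.43 × 0.001469 = 0.06968 m/day.
Seepage velocity v = q / n_e = 0.06968 / 0.27 = 0.2581 m/day.
Travel time t = L / v = 2750 / 0.2581 = 10655 days = 29.17 years.

29.2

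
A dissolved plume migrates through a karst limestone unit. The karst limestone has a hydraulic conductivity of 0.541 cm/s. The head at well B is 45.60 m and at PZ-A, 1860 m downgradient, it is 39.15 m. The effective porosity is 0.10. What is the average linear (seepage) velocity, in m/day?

Convert K: 0.541 cm/s × 864 = 467.4 m/day.
Hydraulic gradient i = (45.60 − 39.15) / 1860 = 6.45 / 1860 = 0.003468.
Darcy flux q = K · i = 467.4 × 0.003468 = 1.621 m/day.
Seepage velocity v = q / n_e = 1.621 / 0.10 = 16.21 m/day.

16.2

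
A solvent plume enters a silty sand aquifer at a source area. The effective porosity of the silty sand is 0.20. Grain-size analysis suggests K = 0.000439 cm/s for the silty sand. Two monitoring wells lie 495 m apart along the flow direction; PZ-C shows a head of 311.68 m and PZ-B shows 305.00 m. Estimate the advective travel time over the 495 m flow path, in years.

Convert K: 0.000439 cm/s × 864 = 0.3793 m/day.
Hydraulic gradient i = (311.68 − 305.00) / 495 = 6.68 / 495 = 0.01349.
Darcy flux q = K · i = 0.3793 × 0.01349 = 0.005119 m/day.
Seepage velocity v = q / n_e = 0.005119 / 0.20 = 0.02559 m/day.
Travel time t = L / v = 495 / 0.02559 = 19341 days = 52.95 years.

53.0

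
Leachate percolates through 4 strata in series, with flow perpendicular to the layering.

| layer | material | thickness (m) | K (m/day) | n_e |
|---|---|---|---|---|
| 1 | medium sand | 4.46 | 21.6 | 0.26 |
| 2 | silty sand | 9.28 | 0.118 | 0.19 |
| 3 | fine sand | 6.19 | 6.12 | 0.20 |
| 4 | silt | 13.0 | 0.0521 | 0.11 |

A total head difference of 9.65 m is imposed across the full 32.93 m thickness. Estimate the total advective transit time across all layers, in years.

0.522

With flow normal to the layers, continuity requires the same specific discharge q through every layer.
Σ(b_i/K_i) = 4.46/21.6 + 9.28/0.118 + 6.19/6.12 + 13.0/0.0521 = 329.4 d.
q = Δh / Σ(b_i/K_i) = 9.65 / 329.4 = 0.02930 m/day.
In each layer the seepage velocity is v_i = q/n_i, so the layer transit time is t_i = b_i·n_i / q:
  layer 1 (medium sand): t_1 = 4.46 × 0.26 / 0.02930 = 39.58 d
  layer 2 (silty sand): t_2 = 9.28 × 0.19 / 0.02930 = 60.18 d
  layer 3 (fine sand): t_3 = 6.19 × 0.20 / 0.02930 = 42.26 d
  layer 4 (silt): t_4 = 13.0 × 0.11 / 0.02930 = 48.81 d
Total t = Σ t_i = 190.8 days = 0.5225 years.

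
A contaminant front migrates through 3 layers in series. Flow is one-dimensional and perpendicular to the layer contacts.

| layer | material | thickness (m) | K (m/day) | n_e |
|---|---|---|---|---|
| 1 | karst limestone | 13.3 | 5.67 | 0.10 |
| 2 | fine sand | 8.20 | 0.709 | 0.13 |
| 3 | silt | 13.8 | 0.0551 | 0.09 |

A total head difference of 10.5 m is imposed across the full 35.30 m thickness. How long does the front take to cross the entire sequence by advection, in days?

91.6

With flow normal to the layers, continuity requires the same specific discharge q through every layer.
Σ(b_i/K_i) = 13.3/5.67 + 8.20/0.709 + 13.8/0.0551 = 264.4 d.
q = Δh / Σ(b_i/K_i) = 10.5 / 264.4 = 0.03972 m/day.
In each layer the seepage velocity is v_i = q/n_i, so the layer transit time is t_i = b_i·n_i / q:
  layer 1 (karst limestone): t_1 = 13.3 × 0.10 / 0.03972 = 33.49 d
  layer 2 (fine sand): t_2 = 8.20 × 0.13 / 0.03972 = 26.84 d
  layer 3 (silt): t_3 = 13.8 × 0.09 / 0.03972 = 31.27 d
Total t = Σ t_i = 91.60 days.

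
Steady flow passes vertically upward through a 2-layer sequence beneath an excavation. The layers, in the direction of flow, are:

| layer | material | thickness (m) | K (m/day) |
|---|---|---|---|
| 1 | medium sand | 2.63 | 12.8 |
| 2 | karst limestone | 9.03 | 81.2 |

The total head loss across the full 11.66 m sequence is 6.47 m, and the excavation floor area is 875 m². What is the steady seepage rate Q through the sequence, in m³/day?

Flow is perpendicular to layering, so the layers act in series and the equivalent K is the thickness-weighted harmonic mean.
Total thickness L = 2.63 + 9.03 = 11.66 m.
Σ(b_i/K_i) = 2.63/12.8 + 9.03/81.2 = 0.3167 d.
K_eq = L / Σ(b_i/K_i) = 11.66 / 0.3167 = 36.82 m/day.
Q = K_eq · A · (Δh/L) = 36.82 × 875 × (6.47/11.66) = 17877 m³/day.

17900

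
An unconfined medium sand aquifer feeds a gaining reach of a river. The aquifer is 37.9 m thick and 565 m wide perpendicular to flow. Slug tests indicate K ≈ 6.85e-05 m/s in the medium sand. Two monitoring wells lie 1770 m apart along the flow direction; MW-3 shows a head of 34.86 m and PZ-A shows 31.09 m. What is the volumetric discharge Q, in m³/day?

Convert K: 6.85e-05 m/s × 86400 = 5.918 m/day.
Cross-sectional area A = 565 × 37.9 = 21414 m².
Hydraulic gradient i = (34.86 − 31.09) / 1770 = 3.77 / 1770 = 0.002130.
Darcy's law: Q = K · A · i = 5.918 × 21414 × 0.002130 = 269.9 m³/day.

270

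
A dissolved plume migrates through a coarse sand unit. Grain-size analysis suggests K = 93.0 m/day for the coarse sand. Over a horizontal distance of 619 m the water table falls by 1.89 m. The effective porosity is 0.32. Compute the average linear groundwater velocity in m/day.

Hydraulic gradient i = Δh / L = 1.89 / 619 = 0.003053.
Darcy flux q = K · i = 93.00 × 0.003053 = 0.2840 m/day.
Seepage velocity v = q / n_e = 0.2840 / 0.32 = 0.8874 m/day.

0.887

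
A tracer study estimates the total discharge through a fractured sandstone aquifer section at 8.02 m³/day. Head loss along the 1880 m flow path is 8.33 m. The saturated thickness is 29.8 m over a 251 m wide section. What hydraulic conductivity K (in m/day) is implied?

Cross-sectional area A = 251 × 29.8 = 7480 m².
Hydraulic gradient i = Δh / L = 8.33 / 1880 = 0.004431.
From Q = K·A·i, K = Q / (A·i) = 8.02 / (7480 × 0.004431) = 0.2420 m/day.

0.242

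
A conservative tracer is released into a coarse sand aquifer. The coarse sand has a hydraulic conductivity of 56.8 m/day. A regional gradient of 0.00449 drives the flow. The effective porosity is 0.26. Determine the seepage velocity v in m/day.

0.981

Hydraulic gradient i = 0.00449.
Darcy flux q = K · i = 56.80 × 0.004490 = 0.2550 m/day.
Seepage velocity v = q / n_e = 0.2550 / 0.26 = 0.9809 m/day.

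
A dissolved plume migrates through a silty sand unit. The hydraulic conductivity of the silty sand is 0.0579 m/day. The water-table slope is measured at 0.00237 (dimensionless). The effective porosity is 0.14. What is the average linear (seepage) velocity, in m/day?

Hydraulic gradient i = 0.00237.
Darcy flux q = K · i = 0.05790 × 0.002370 = 0.0001372 m/day.
Seepage velocity v = q / n_e = 0.0001372 / 0.14 = 0.0009802 m/day.

0.000980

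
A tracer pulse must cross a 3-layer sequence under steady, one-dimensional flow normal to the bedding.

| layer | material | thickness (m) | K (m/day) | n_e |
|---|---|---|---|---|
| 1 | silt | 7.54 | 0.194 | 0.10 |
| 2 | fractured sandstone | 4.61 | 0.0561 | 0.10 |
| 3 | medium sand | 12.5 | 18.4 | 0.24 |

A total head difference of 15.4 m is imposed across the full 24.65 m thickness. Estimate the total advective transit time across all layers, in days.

33.3

With flow normal to the layers, continuity requires the same specific discharge q through every layer.
Σ(b_i/K_i) = 7.54/0.194 + 4.61/0.0561 + 12.5/18.4 = 121.7 d.
q = Δh / Σ(b_i/K_i) = 15.4 / 121.7 = 0.1265 m/day.
In each layer the seepage velocity is v_i = q/n_i, so the layer transit time is t_i = b_i·n_i / q:
  layer 1 (silt): t_1 = 7.54 × 0.10 / 0.1265 = 5.960 d
  layer 2 (fractured sandstone): t_2 = 4.61 × 0.10 / 0.1265 = 3.644 d
  layer 3 (medium sand): t_3 = 12.5 × 0.24 / 0.1265 = 23.71 d
Total t = Σ t_i = 33.31 days.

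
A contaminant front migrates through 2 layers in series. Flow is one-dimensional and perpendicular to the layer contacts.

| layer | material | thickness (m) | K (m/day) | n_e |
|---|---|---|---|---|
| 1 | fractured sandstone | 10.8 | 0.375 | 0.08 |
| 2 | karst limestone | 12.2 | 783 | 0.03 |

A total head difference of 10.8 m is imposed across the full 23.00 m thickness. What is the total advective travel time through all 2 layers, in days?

With flow normal to the layers, continuity requires the same specific discharge q through every layer.
Σ(b_i/K_i) = 10.8/0.375 + 12.2/783 = 28.82 d.
q = Δh / Σ(b_i/K_i) = 10.8 / 28.82 = 0.3748 m/day.
In each layer the seepage velocity is v_i = q/n_i, so the layer transit time is t_i = b_i·n_i / q:
  layer 1 (fractured sandstone): t_1 = 10.8 × 0.08 / 0.3748 = 2.305 d
  layer 2 (karst limestone): t_2 = 12.2 × 0.03 / 0.3748 = 0.9765 d
Total t = Σ t_i = 3.282 days.

3.28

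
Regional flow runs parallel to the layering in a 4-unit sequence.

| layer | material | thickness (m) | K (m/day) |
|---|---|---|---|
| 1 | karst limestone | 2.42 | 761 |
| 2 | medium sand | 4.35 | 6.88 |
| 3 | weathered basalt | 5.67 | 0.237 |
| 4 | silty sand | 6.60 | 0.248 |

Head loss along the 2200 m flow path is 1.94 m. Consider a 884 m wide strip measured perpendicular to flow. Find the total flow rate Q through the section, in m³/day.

Flow is parallel to layering, so each bed carries its own Darcy discharge and the transmissivities add.
Σ(K_i·b_i) = 761×2.42 + 6.88×4.35 + 0.237×5.67 + 0.248×6.60 = 1875 m²/day.
Hydraulic gradient i = Δh / L = 1.94 / 2200 = 0.0008818.
Q = Σ(K_i·b_i) · W · i = 1875 × 884 × 0.0008818 = 1461 m³/day.

1460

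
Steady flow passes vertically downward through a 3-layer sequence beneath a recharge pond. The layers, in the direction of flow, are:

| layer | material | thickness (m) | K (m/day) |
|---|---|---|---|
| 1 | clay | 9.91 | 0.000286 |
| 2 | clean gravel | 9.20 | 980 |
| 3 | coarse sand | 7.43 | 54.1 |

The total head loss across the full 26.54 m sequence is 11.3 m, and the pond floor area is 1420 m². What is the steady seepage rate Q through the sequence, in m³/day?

0.463

Flow is perpendicular to layering, so the layers act in series and the equivalent K is the thickness-weighted harmonic mean.
Total thickness L = 9.91 + 9.20 + 7.43 = 26.54 m.
Σ(b_i/K_i) = 9.91/0.000286 + 9.20/980 + 7.43/54.1 = 34650 d.
K_eq = L / Σ(b_i/K_i) = 26.54 / 34650 = 0.0007659 m/day.
Q = K_eq · A · (Δh/L) = 0.0007659 × 1420 × (11.3/26.54) = 0.4631 m³/day.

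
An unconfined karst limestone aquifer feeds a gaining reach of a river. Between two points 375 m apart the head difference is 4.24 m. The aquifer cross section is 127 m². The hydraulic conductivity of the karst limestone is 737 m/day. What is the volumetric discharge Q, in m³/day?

Hydraulic gradient i = Δh / L = 4.24 / 375 = 0.01131.
Darcy's law: Q = K · A · i = 737.0 × 127.0 × 0.01131 = 1058 m³/day.

1060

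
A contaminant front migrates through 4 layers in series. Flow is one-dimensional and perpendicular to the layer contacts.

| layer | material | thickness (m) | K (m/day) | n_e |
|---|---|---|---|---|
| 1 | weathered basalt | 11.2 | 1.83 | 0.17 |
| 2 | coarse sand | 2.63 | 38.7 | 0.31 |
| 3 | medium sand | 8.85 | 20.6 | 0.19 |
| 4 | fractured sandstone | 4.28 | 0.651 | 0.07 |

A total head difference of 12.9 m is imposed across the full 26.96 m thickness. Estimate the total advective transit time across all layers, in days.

4.81

With flow normal to the layers, continuity requires the same specific discharge q through every layer.
Σ(b_i/K_i) = 11.2/1.83 + 2.63/38.7 + 8.85/20.6 + 4.28/0.651 = 13.19 d.
q = Δh / Σ(b_i/K_i) = 12.9 / 13.19 = 0.9778 m/day.
In each layer the seepage velocity is v_i = q/n_i, so the layer transit time is t_i = b_i·n_i / q:
  layer 1 (weathered basalt): t_1 = 11.2 × 0.17 / 0.9778 = 1.947 d
  layer 2 (coarse sand): t_2 = 2.63 × 0.31 / 0.9778 = 0.8338 d
  layer 3 (medium sand): t_3 = 8.85 × 0.19 / 0.9778 = 1.720 d
  layer 4 (fractured sandstone): t_4 = 4.28 × 0.07 / 0.9778 = 0.3064 d
Total t = Σ t_i = 4.807 days.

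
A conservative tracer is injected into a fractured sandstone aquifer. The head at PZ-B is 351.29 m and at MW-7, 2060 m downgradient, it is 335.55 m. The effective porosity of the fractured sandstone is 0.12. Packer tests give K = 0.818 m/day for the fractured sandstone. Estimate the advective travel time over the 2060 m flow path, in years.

108

Hydraulic gradient i = (351.29 − 335.55) / 2060 = 15.74 / 2060 = 0.007641.
Darcy flux q = K · i = 0.8180 × 0.007641 = 0.006250 m/day.
Seepage velocity v = q / n_e = 0.006250 / 0.12 = 0.05208 m/day.
Travel time t = L / v = 2060 / 0.05208 = 39551 days = 108.3 years.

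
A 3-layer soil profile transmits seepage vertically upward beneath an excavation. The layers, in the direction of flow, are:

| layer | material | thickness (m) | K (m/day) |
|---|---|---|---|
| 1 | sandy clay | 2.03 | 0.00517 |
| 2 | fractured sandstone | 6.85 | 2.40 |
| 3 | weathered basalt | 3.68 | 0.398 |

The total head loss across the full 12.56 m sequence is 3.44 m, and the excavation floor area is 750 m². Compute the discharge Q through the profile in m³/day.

Flow is perpendicular to layering, so the layers act in series and the equivalent K is the thickness-weighted harmonic mean.
Total thickness L = 2.03 + 6.85 + 3.68 = 12.56 m.
Σ(b_i/K_i) = 2.03/0.00517 + 6.85/2.40 + 3.68/0.398 = 404.8 d.
K_eq = L / Σ(b_i/K_i) = 12.56 / 404.8 = 0.03103 m/day.
Q = K_eq · A · (Δh/L) = 0.03103 × 750 × (3.44/12.56) = 6.374 m³/day.

6.37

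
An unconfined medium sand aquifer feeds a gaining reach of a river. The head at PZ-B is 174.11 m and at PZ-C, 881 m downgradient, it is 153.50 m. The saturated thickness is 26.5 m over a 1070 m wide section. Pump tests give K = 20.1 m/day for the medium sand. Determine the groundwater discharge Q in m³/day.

Cross-sectional area A = 1070 × 26.5 = 28355 m².
Hydraulic gradient i = (174.11 − 153.50) / 881 = 20.61 / 881 = 0.02339.
Darcy's law: Q = K · A · i = 20.10 × 28355 × 0.02339 = 13333 m³/day.

13300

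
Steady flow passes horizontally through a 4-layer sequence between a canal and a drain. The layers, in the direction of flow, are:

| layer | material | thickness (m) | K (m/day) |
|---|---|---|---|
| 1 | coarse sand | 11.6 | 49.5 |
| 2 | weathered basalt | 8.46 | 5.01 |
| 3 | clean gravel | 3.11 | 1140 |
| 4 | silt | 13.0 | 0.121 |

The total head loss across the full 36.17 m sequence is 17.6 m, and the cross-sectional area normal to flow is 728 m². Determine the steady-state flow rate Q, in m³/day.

Flow is perpendicular to layering, so the layers act in series and the equivalent K is the thickness-weighted harmonic mean.
Total thickness L = 11.6 + 8.46 + 3.11 + 13.0 = 36.17 m.
Σ(b_i/K_i) = 11.6/49.5 + 8.46/5.01 + 3.11/1140 + 13.0/0.121 = 109.4 d.
K_eq = L / Σ(b_i/K_i) = 36.17 / 109.4 = 0.3307 m/day.
Q = K_eq · A · (Δh/L) = 0.3307 × 728 × (17.6/36.17) = 117.2 m³/day.

117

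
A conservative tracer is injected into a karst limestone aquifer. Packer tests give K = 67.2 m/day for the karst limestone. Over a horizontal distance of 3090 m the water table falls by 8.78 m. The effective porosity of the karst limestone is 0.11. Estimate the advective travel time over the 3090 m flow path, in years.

4.87

Hydraulic gradient i = Δh / L = 8.78 / 3090 = 0.002841.
Darcy flux q = K · i = 67.20 × 0.002841 = 0.1909 m/day.
Seepage velocity v = q / n_e = 0.1909 / 0.11 = 1.736 m/day.
Travel time t = L / v = 3090 / 1.736 = 1780 days = 4.874 years.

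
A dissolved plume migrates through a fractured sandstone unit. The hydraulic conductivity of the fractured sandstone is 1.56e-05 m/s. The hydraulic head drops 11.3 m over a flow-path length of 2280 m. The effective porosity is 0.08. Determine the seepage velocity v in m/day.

0.0835

Convert K: 1.56e-05 m/s × 86400 = 1.348 m/day.
Hydraulic gradient i = Δh / L = 11.3 / 2280 = 0.004956.
Darcy flux q = K · i = 1.348 × 0.004956 = 0.006680 m/day.
Seepage velocity v = q / n_e = 0.006680 / 0.08 = 0.08350 m/day.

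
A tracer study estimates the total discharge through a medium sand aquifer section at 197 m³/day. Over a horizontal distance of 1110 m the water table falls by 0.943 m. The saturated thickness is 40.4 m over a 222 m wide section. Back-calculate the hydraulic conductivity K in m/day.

Cross-sectional area A = 222 × 40.4 = 8969 m².
Hydraulic gradient i = Δh / L = 0.943 / 1110 = 0.0008495.
From Q = K·A·i, K = Q / (A·i) = 197 / (8969 × 0.0008495) = 25.85 m/day.

25.9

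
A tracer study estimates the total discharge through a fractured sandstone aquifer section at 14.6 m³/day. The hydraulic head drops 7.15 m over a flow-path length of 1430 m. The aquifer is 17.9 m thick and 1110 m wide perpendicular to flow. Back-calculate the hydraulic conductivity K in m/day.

0.147

Cross-sectional area A = 1110 × 17.9 = 19869 m².
Hydraulic gradient i = Δh / L = 7.15 / 1430 = 0.005000.
From Q = K·A·i, K = Q / (A·i) = 14.6 / (19869 × 0.005000) = 0.1470 m/day.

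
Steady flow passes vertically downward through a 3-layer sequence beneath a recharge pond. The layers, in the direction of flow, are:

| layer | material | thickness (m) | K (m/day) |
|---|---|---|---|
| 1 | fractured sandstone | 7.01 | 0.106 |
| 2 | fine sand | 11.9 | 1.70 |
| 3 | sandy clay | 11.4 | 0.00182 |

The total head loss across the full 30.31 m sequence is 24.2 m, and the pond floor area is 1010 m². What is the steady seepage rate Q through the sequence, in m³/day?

3.86

Flow is perpendicular to layering, so the layers act in series and the equivalent K is the thickness-weighted harmonic mean.
Total thickness L = 7.01 + 11.9 + 11.4 = 30.31 m.
Σ(b_i/K_i) = 7.01/0.106 + 11.9/1.70 + 11.4/0.00182 = 6337 d.
K_eq = L / Σ(b_i/K_i) = 30.31 / 6337 = 0.004783 m/day.
Q = K_eq · A · (Δh/L) = 0.004783 × 1010 × (24.2/30.31) = 3.857 m³/day.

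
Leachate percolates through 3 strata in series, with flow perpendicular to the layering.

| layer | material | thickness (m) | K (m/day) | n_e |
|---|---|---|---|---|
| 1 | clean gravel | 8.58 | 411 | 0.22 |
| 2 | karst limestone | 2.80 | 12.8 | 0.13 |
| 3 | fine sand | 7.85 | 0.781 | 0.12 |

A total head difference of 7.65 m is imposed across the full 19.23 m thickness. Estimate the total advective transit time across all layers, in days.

With flow normal to the layers, continuity requires the same specific discharge q through every layer.
Σ(b_i/K_i) = 8.58/411 + 2.80/12.8 + 7.85/0.781 = 10.29 d.
q = Δh / Σ(b_i/K_i) = 7.65 / 10.29 = 0.7434 m/day.
In each layer the seepage velocity is v_i = q/n_i, so the layer transit time is t_i = b_i·n_i / q:
  layer 1 (clean gravel): t_1 = 8.58 × 0.22 / 0.7434 = 2.539 d
  layer 2 (karst limestone): t_2 = 2.80 × 0.13 / 0.7434 = 0.4897 d
  layer 3 (fine sand): t_3 = 7.85 × 0.12 / 0.7434 = 1.267 d
Total t = Σ t_i = 4.296 days.

4.30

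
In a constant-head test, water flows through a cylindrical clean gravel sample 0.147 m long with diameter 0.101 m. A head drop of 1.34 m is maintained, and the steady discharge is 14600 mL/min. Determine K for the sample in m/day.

Cross-sectional area A = π·(d/2)² = π × (0.101/2)² = 0.008012 m².
Convert discharge: 14600 mL/min = 0.0002433 m³/s.
Darcy's law rearranged: K = Q·L / (A·Δh) = 0.0002433 × 0.147 / (0.008012 × 1.34) = 0.003332 m/s = 287.9 m/day.

288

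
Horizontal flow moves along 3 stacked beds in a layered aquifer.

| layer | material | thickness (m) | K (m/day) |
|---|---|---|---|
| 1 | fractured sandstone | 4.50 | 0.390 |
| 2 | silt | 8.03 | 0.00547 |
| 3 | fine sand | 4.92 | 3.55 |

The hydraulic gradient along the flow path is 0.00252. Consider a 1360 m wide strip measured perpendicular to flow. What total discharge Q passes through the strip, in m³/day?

Flow is parallel to layering, so each bed carries its own Darcy discharge and the transmissivities add.
Σ(K_i·b_i) = 0.390×4.50 + 0.00547×8.03 + 3.55×4.92 = 19.26 m²/day.
Hydraulic gradient i = 0.00252.
Q = Σ(K_i·b_i) · W · i = 19.26 × 1360 × 0.002520 = 66.02 m³/day.

66.0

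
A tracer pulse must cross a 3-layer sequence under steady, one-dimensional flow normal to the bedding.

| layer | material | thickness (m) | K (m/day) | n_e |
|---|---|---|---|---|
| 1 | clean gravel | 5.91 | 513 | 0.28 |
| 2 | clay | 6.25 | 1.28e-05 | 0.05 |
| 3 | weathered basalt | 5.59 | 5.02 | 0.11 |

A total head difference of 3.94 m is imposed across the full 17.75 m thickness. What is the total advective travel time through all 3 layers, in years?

876

With flow normal to the layers, continuity requires the same specific discharge q through every layer.
Σ(b_i/K_i) = 5.91/513 + 6.25/1.28e-05 + 5.59/5.02 = 4.883e+05 d.
q = Δh / Σ(b_i/K_i) = 3.94 / 4.883e+05 = 8.069e-06 m/day.
In each layer the seepage velocity is v_i = q/n_i, so the layer transit time is t_i = b_i·n_i / q:
  layer 1 (clean gravel): t_1 = 5.91 × 0.28 / 8.069e-06 = 2.051e+05 d
  layer 2 (clay): t_2 = 6.25 × 0.05 / 8.069e-06 = 38728 d
  layer 3 (weathered basalt): t_3 = 5.59 × 0.11 / 8.069e-06 = 76204 d
Total t = Σ t_i = 3.200e+05 days = 876.1 years.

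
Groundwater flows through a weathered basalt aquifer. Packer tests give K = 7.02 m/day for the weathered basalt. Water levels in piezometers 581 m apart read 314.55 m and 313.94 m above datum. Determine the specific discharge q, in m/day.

0.00737

Hydraulic gradient i = (314.55 − 313.94) / 581 = 0.61 / 581 = 0.001050.
Specific discharge q = K · i = 7.020 × 0.001050 = 0.007370 m/day.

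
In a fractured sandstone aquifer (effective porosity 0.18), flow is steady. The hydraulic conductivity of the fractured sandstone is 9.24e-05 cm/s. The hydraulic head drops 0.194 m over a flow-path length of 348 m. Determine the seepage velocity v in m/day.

Convert K: 9.24e-05 cm/s × 864 = 0.07983 m/day.
Hydraulic gradient i = Δh / L = 0.194 / 348 = 0.0005575.
Darcy flux q = K · i = 0.07983 × 0.0005575 = 4.450e-05 m/day.
Seepage velocity v = q / n_e = 4.450e-05 / 0.18 = 0.0002472 m/day.

0.000247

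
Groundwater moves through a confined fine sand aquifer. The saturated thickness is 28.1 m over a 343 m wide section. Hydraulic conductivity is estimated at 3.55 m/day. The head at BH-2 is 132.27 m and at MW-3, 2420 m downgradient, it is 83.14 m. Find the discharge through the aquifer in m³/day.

695

Cross-sectional area A = 343 × 28.1 = 9638 m².
Hydraulic gradient i = (132.27 − 83.14) / 2420 = 49.13 / 2420 = 0.02030.
Darcy's law: Q = K · A · i = 3.550 × 9638 × 0.02030 = 694.6 m³/day.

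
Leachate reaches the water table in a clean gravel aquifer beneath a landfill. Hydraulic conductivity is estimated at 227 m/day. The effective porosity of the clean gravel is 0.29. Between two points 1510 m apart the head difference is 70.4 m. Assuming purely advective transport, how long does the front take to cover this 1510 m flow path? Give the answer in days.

41.4

Hydraulic gradient i = Δh / L = 70.4 / 1510 = 0.04662.
Darcy flux q = K · i = 227.0 × 0.04662 = 10.58 m/day.
Seepage velocity v = q / n_e = 10.58 / 0.29 = 36.49 m/day.
Travel time t = L / v = 1510 / 36.49 = 41.38 days.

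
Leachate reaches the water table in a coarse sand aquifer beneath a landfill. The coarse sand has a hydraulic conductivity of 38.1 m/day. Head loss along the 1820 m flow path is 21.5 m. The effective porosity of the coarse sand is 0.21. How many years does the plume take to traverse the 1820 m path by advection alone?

2.32

Hydraulic gradient i = Δh / L = 21.5 / 1820 = 0.01181.
Darcy flux q = K · i = 38.10 × 0.01181 = 0.4501 m/day.
Seepage velocity v = q / n_e = 0.4501 / 0.21 = 2.143 m/day.
Travel time t = L / v = 1820 / 2.143 = 849.2 days = 2.325 years.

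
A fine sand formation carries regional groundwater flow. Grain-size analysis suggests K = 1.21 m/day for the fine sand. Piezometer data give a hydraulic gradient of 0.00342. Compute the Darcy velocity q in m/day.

0.00414

Hydraulic gradient i = 0.00342.
Specific discharge q = K · i = 1.210 × 0.003420 = 0.004138 m/day.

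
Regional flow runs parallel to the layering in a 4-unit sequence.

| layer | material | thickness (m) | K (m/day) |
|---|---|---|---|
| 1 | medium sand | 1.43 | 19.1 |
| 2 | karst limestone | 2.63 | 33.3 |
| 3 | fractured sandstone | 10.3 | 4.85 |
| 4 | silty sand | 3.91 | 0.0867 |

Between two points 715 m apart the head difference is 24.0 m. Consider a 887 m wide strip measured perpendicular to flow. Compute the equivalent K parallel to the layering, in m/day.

9.04

Flow is parallel to layering, so each bed carries its own Darcy discharge and the transmissivities add.
Σ(K_i·b_i) = 19.1×1.43 + 33.3×2.63 + 4.85×10.3 + 0.0867×3.91 = 165.2 m²/day.
Total thickness b = 18.27 m, so K_eq = Σ(K_i·b_i)/b = 9.041 m/day.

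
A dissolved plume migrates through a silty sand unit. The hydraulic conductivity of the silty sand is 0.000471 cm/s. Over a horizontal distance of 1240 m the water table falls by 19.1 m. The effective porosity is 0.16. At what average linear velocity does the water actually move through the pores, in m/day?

Convert K: 0.000471 cm/s × 864 = 0.4069 m/day.
Hydraulic gradient i = Δh / L = 19.1 / 1240 = 0.01540.
Darcy flux q = K · i = 0.4069 × 0.01540 = 0.006268 m/day.
Seepage velocity v = q / n_e = 0.006268 / 0.16 = 0.03918 m/day.

0.0392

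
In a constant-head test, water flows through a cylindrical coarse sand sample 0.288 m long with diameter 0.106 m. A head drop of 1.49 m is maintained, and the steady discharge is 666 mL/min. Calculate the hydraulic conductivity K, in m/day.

Cross-sectional area A = π·(d/2)² = π × (0.106/2)² = 0.008825 m².
Convert discharge: 666 mL/min = 1.110e-05 m³/s.
Darcy's law rearranged: K = Q·L / (A·Δh) = 1.110e-05 × 0.288 / (0.008825 × 1.49) = 0.0002431 m/s = 21.01 m/day.

21.0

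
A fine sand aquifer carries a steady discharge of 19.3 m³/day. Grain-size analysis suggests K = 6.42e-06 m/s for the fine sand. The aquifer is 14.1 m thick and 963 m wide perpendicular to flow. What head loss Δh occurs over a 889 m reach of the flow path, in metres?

Convert K: 6.42e-06 m/s × 86400 = 0.5547 m/day.
Cross-sectional area A = 963 × 14.1 = 13578 m².
From Q = K·A·i, i = Q / (K·A) = 19.3 / (0.5547 × 13578) = 0.002562.
Head loss Δh = i · L = 0.002562 × 889 = 2.278 m.

2.28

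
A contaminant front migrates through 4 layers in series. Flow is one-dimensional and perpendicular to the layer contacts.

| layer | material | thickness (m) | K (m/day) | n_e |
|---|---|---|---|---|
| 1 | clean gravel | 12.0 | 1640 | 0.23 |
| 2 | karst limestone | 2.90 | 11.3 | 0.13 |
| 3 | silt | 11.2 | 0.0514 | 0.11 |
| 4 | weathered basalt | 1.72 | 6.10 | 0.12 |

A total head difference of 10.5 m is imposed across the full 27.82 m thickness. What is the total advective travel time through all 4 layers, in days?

95.2

With flow normal to the layers, continuity requires the same specific discharge q through every layer.
Σ(b_i/K_i) = 12.0/1640 + 2.90/11.3 + 11.2/0.0514 + 1.72/6.10 = 218.4 d.
q = Δh / Σ(b_i/K_i) = 10.5 / 218.4 = 0.04807 m/day.
In each layer the seepage velocity is v_i = q/n_i, so the layer transit time is t_i = b_i·n_i / q:
  layer 1 (clean gravel): t_1 = 12.0 × 0.23 / 0.04807 = 57.42 d
  layer 2 (karst limestone): t_2 = 2.90 × 0.13 / 0.04807 = 7.843 d
  layer 3 (silt): t_3 = 11.2 × 0.11 / 0.04807 = 25.63 d
  layer 4 (weathered basalt): t_4 = 1.72 × 0.12 / 0.04807 = 4.294 d
Total t = Σ t_i = 95.19 days.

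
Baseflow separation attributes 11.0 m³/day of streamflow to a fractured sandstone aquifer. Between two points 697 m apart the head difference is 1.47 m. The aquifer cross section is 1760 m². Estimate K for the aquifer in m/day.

2.96

Hydraulic gradient i = Δh / L = 1.47 / 697 = 0.002109.
From Q = K·A·i, K = Q / (A·i) = 11.0 / (1760 × 0.002109) = 2.963 m/day.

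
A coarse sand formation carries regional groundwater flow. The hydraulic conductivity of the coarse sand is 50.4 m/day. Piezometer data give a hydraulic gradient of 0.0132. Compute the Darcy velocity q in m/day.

0.665

Hydraulic gradient i = 0.0132.
Specific discharge q = K · i = 50.40 × 0.01320 = 0.6653 m/day.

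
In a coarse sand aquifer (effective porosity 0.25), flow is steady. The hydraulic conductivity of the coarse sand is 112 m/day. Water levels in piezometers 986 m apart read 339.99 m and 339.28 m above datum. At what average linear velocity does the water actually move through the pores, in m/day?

Hydraulic gradient i = (339.99 − 339.28) / 986 = 0.71 / 986 = 0.0007201.
Darcy flux q = K · i = 112.0 × 0.0007201 = 0.08065 m/day.
Seepage velocity v = q / n_e = 0.08065 / 0.25 = 0.3226 m/day.

0.323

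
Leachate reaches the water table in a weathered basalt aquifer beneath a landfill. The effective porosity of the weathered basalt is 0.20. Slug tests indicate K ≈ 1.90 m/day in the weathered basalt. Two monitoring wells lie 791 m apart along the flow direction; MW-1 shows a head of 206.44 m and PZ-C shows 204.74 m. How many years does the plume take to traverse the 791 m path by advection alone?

Hydraulic gradient i = (206.44 − 204.74) / 791 = 1.7 / 791 = 0.002149.
Darcy flux q = K · i = 1.900 × 0.002149 = 0.004083 m/day.
Seepage velocity v = q / n_e = 0.004083 / 0.20 = 0.02042 m/day.
Travel time t = L / v = 791 / 0.02042 = 38742 days = 106.1 years.

106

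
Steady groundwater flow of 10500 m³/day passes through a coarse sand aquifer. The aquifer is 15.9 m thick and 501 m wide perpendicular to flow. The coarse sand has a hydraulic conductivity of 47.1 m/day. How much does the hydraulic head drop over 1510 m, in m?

42.3

Cross-sectional area A = 501 × 15.9 = 7966 m².
From Q = K·A·i, i = Q / (K·A) = 10500 / (47.10 × 7966) = 0.02799.
Head loss Δh = i · L = 0.02799 × 1510 = 42.26 m.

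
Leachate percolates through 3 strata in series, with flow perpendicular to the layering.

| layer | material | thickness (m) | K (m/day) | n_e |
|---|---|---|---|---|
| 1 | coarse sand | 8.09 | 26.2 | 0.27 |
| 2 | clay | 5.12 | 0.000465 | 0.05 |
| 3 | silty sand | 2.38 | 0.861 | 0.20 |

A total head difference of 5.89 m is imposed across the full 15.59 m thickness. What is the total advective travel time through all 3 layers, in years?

With flow normal to the layers, continuity requires the same specific discharge q through every layer.
Σ(b_i/K_i) = 8.09/26.2 + 5.12/0.000465 + 2.38/0.861 = 11014 d.
q = Δh / Σ(b_i/K_i) = 5.89 / 11014 = 0.0005348 m/day.
In each layer the seepage velocity is v_i = q/n_i, so the layer transit time is t_i = b_i·n_i / q:
  layer 1 (coarse sand): t_1 = 8.09 × 0.27 / 0.0005348 = 4084 d
  layer 2 (clay): t_2 = 5.12 × 0.05 / 0.0005348 = 478.7 d
  layer 3 (silty sand): t_3 = 2.38 × 0.20 / 0.0005348 = 890.1 d
Total t = Σ t_i = 5453 days = 14.93 years.

14.9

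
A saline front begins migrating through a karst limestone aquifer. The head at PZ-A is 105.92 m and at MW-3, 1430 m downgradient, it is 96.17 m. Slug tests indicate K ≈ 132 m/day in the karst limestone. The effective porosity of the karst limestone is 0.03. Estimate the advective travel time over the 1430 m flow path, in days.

Hydraulic gradient i = (105.92 − 96.17) / 1430 = 9.75 / 1430 = 0.006818.
Darcy flux q = K · i = 132.0 × 0.006818 = 0.9000 m/day.
Seepage velocity v = q / n_e = 0.9000 / 0.03 = 30.00 m/day.
Travel time t = L / v = 1430 / 30.00 = 47.67 days.

47.7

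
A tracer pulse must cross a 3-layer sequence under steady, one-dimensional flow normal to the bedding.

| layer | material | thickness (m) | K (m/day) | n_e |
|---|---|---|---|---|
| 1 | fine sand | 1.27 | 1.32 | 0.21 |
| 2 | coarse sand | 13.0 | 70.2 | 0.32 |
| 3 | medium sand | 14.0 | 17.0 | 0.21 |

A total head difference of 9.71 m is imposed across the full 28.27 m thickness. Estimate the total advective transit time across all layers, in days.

1.50

With flow normal to the layers, continuity requires the same specific discharge q through every layer.
Σ(b_i/K_i) = 1.27/1.32 + 13.0/70.2 + 14.0/17.0 = 1.971 d.
q = Δh / Σ(b_i/K_i) = 9.71 / 1.971 = 4.927 m/day.
In each layer the seepage velocity is v_i = q/n_i, so the layer transit time is t_i = b_i·n_i / q:
  layer 1 (fine sand): t_1 = 1.27 × 0.21 / 4.927 = 0.05413 d
  layer 2 (coarse sand): t_2 = 13.0 × 0.32 / 4.927 = 0.8444 d
  layer 3 (medium sand): t_3 = 14.0 × 0.21 / 4.927 = 0.5967 d
Total t = Σ t_i = 1.495 days.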